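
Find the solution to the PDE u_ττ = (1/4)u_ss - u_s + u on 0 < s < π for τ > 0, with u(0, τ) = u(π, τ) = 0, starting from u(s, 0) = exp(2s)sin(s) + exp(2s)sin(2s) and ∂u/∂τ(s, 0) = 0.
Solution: Substitute u = exp(2s)w.
Then u_s = exp(2s)(w_s + 2w), u_ss = exp(2s)(w_ss + 4w_s + 4w), u_ττ = exp(2s)w_ττ; substituting and dividing by exp(2s), the lower-order terms cancel: w_ττ = (1/4)w_ss (standard wave equation).
Data for w: w(s,0) = exp(-2s)u(s,0) = sin(s) + sin(2s); w_τ(s,0) = exp(-2s)u_τ(s,0) = 0. The boundary conditions carry over: w(0,τ) = w(π,τ) = 0.
Separating variables: w = Σ [A_n cos(ω_n τ) + B_n sin(ω_n τ)] sin(ns), ω_n = n/2. From ICs: A_1=1, A_2=1.
So w(s,τ) = sin(s)cos(τ/2) + sin(2s)cos(τ), and u(s,τ) = exp(2s)w(s,τ).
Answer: u(s, τ) = exp(2s)sin(s)cos(τ/2) + exp(2s)sin(2s)cos(τ)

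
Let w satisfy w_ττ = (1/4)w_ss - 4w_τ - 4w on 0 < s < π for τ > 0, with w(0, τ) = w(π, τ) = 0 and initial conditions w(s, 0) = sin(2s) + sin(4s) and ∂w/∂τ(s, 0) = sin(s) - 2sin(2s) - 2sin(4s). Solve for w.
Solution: Substitute w = exp(-2τ)u, i.e. u = exp(2τ)w.
By the product rule, w_τ = exp(-2τ)(u_τ - 2u), w_ττ = exp(-2τ)(u_ττ - 4u_τ + 4u), w_ss = exp(-2τ)u_ss.
Substituting into the PDE and dividing by exp(-2τ): u_ττ - 4u_τ + 4u = (1/4)u_ss - 4(u_τ - 2u) - 4u.
The lower-order terms cancel, leaving the standard wave equation u_ττ = (1/4)u_ss.
Initial data for u: u(s,0) = w(s,0) = sin(2s) + sin(4s); u_τ(s,0) = w_τ(s,0) + 2w(s,0) = sin(s). The boundary conditions carry over: u(0,τ) = u(π,τ) = 0.
Solve for u:
  Using separation of variables u = X(s)T(τ):
  Eigenfunctions: sin(ns), n = 1, 2, 3, ...
  General solution: u(s, τ) = Σ [A_n cos(n τ/2) + B_n sin(n τ/2)] sin(ns)
  From u(s,0) = sin(2s) + sin(4s): A_2=1, A_4=1. From u_τ(s,0) = sin(s), using u_τ(s,0) = Σ ω_n B_n sin(ns) with ω_n = n/2: B_1 = 1/(1/2) = 2.
Hence u(s,τ) = 2sin(s)sin(τ/2) + sin(2s)cos(τ) + sin(4s)cos(2τ).
Transform back: w(s,τ) = exp(-2τ)u(s,τ).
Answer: w(s, τ) = 2exp(-2τ)sin(s)sin(τ/2) + exp(-2τ)sin(2s)cos(τ) + exp(-2τ)sin(4s)cos(2τ)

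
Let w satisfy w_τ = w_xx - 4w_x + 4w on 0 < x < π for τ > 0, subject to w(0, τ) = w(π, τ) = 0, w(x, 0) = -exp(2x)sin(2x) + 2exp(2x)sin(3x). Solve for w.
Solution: Substitute w = exp(2x)u, i.e. u = exp(-2x)w.
By the product rule, w_x = exp(2x)(u_x + 2u), w_xx = exp(2x)(u_xx + 4u_x + 4u), w_τ = exp(2x)u_τ.
Substituting into the PDE and dividing by exp(2x): u_τ = (u_xx + 4u_x + 4u) - 4(u_x + 2u) + 4u.
The lower-order terms cancel, leaving the standard heat equation u_τ = u_xx.
Initial data for u: u(x,0) = exp(-2x)w(x,0) = -sin(2x) + 2sin(3x). The boundary conditions carry over: u(0,τ) = u(π,τ) = 0.
Solve for u:
  Using separation of variables u = X(x)T(τ):
  Eigenfunctions: sin(nx), n = 1, 2, 3, ...
  General solution: u(x, τ) = Σ c_n sin(nx) exp(-n² τ)
  Matching u(x,0) = -sin(2x) + 2sin(3x) term by term: c_2=-1, c_3=2.
Hence u(x,τ) = -exp(-4τ)sin(2x) + 2exp(-9τ)sin(3x).
Transform back: w(x,τ) = exp(2x)u(x,τ).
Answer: w(x, τ) = -exp(2x)exp(-4τ)sin(2x) + 2exp(2x)exp(-9τ)sin(3x)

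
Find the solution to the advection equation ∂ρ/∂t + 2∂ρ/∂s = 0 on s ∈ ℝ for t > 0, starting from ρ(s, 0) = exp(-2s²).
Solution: By characteristics (ds/dt = 2), ρ(s,t) = f(s - 2t) with f = ρ(·, 0).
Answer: ρ(s, t) = exp(-2(s - 2t)²)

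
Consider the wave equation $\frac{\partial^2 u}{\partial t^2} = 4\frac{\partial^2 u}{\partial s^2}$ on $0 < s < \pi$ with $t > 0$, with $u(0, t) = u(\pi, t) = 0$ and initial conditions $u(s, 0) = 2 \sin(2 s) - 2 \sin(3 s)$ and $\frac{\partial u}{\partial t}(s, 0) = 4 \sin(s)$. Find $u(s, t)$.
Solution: Using separation of variables $u = X(s)T(t)$:
Eigenfunctions: $\sin(ns)$, $n = 1, 2, 3, \ldots$
General solution: $u(s, t) = \sum [A_n \cos(2n t) + B_n \sin(2n t)] \sin(ns)$
From $u(s,0) = 2 \sin(2 s) - 2 \sin(3 s)$: $A_2=2, A_3=-2$. From $u_t(s,0) = 4 \sin(s)$, using $u_t(s,0) = \sum \omega_n B_n \sin(ns)$ with $\omega_n = 2n$: $B_1 = 4/2 = 2$.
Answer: $u(s, t) = 2 \sin(s) \sin(2 t) + 2 \sin(2 s) \cos(4 t) - 2 \sin(3 s) \cos(6 t)$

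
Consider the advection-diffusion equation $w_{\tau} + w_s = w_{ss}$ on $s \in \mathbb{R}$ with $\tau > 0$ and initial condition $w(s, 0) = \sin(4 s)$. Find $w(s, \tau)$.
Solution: Moving frame: $\eta = s - \tau$, $\sigma = \tau$, $w = u(\eta,\sigma)$, so $w_{\tau} = u_{\sigma} - u_{\eta}$ and $w_{ss} = u_{\eta\eta}$.
Hence $w_{\tau} + w_s = u_{\sigma}$ and the PDE becomes the heat equation $u_{\sigma} = u_{\eta\eta}$ on $\eta \in \mathbb{R}$.
Initial data: $u(\eta,0) = w(\eta,0) = \sin(4 \eta)$. Each mode $\sin(n\eta)$ decays as $e^{-n^2\sigma}$ on $\mathbb{R}$, so $u(\eta,\sigma) = \sum c_n e^{-n^2\sigma} \sin(n\eta)$ with $c_4=1$: $u(\eta,\sigma) = e^{-16 \sigma} \sin(4 \eta)$.
Substituting back: $w(s,\tau) = u(s - \tau, \tau)$.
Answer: $w(s, \tau) = - e^{-16 \tau} \sin(4 \tau - 4 s)$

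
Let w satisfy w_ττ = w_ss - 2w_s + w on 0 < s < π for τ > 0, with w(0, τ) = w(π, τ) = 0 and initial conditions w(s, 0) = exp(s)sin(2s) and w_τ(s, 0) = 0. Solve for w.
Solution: Substitute w = exp(s)u.
Then w_s = exp(s)(u_s + u), w_ss = exp(s)(u_ss + 2u_s + u), w_ττ = exp(s)u_ττ; substituting and dividing by exp(s), the lower-order terms cancel: u_ττ = u_ss (standard wave equation).
Data for u: u(s,0) = exp(-s)w(s,0) = sin(2s); u_τ(s,0) = exp(-s)w_τ(s,0) = 0. The boundary conditions carry over: u(0,τ) = u(π,τ) = 0.
Separating variables: u = Σ [A_n cos(ω_n τ) + B_n sin(ω_n τ)] sin(ns), ω_n = n. From ICs: A_2=1.
So u(s,τ) = sin(2s)cos(2τ), and w(s,τ) = exp(s)u(s,τ).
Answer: w(s, τ) = exp(s)sin(2s)cos(2τ)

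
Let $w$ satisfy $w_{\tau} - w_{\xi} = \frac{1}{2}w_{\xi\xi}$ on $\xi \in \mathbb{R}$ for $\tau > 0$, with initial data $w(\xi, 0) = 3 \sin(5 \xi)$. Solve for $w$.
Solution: Change to a moving frame: let $\eta = \xi + \tau$, $\sigma = \tau$ and write $w(\xi,\tau) = u(\eta,\sigma)$.
By the chain rule $w_{\tau} = u_{\sigma} + u_{\eta}$, $w_{\xi} = u_{\eta}$, $w_{\xi\xi} = u_{\eta\eta}$.
Then $w_{\tau} - w_{\xi} = u_{\sigma}$: the advection term cancels and the PDE becomes the heat equation $u_{\sigma} = \frac{1}{2}u_{\eta\eta}$ on $\eta \in \mathbb{R}$.
Initial data: $u(\eta,0) = w(\eta,0) = 3 \sin(5 \eta)$.
On $\eta \in \mathbb{R}$ each mode satisfies $(\sin(n\eta))'' = -n^2 \sin(n\eta)$, so $e^{-n^2\sigma/2} \sin(n\eta)$ solves the heat equation; by superposition $u(\eta,\sigma) = \sum c_n e^{-n^2\sigma/2} \sin(n\eta)$.
Reading off the coefficients: $c_5=3$, so $u(\eta,\sigma) = 3 e^{-25 \sigma/2} \sin(5 \eta)$.
Substituting back $\eta = \xi + \tau$, $\sigma = \tau$: $w(\xi,\tau) = u(\xi + \tau, \tau)$.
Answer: $w(\xi, \tau) = 3 e^{-25 \tau/2} \sin(5 \tau + 5 \xi)$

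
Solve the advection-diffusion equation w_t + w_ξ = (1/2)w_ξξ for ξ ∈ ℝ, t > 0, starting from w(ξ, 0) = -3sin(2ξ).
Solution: Moving frame: η = ξ - t, σ = t, w = u(η,σ), so w_t = u_σ - u_η and w_ξξ = u_ηη.
Hence w_t + w_ξ = u_σ and the PDE becomes the heat equation u_σ = (1/2)u_ηη on η ∈ ℝ.
Initial data: u(η,0) = w(η,0) = -3sin(2η). Each mode sin(nη) decays as exp(-n²σ/2) on ℝ, so u(η,σ) = Σ c_n exp(-n²σ/2) sin(nη) with c_2=-3: u(η,σ) = -3exp(-2σ)sin(2η).
Substituting back: w(ξ,t) = u(ξ - t, t).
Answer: w(ξ, t) = 3exp(-2t)sin(2t - 2ξ)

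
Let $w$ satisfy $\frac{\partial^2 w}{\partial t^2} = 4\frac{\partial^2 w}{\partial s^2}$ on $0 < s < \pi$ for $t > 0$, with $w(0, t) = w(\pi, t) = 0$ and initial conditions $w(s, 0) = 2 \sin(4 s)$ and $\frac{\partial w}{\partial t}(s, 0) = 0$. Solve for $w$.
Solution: Separating variables: $w = \sum [A_n \cos(\omega_n t) + B_n \sin(\omega_n t)] \sin(ns)$, $\omega_n = 2n$. From ICs: $A_4=2$.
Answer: $w(s, t) = 2 \sin(4 s) \cos(8 t)$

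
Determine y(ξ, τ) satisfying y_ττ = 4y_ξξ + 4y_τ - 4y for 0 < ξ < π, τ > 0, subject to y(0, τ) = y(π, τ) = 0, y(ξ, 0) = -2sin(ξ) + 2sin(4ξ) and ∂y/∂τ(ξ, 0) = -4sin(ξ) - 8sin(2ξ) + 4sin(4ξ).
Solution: Substitute y = exp(2τ)u.
Then y_τ = exp(2τ)(u_τ + 2u), y_ττ = exp(2τ)(u_ττ + 4u_τ + 4u), y_ξξ = exp(2τ)u_ξξ; substituting and dividing by exp(2τ), the lower-order terms cancel: u_ττ = 4u_ξξ (standard wave equation).
Data for u: u(ξ,0) = y(ξ,0) = -2sin(ξ) + 2sin(4ξ); u_τ(ξ,0) = y_τ(ξ,0) - 2y(ξ,0) = -8sin(2ξ). The boundary conditions carry over: u(0,τ) = u(π,τ) = 0.
Separating variables: u = Σ [A_n cos(ω_n τ) + B_n sin(ω_n τ)] sin(nξ), ω_n = 2n. From ICs (B_n = velocity coefficient / ω_n): A_1=-2, A_4=2, B_2=-2.
So u(ξ,τ) = -2sin(ξ)cos(2τ) - 2sin(2ξ)sin(4τ) + 2sin(4ξ)cos(8τ), and y(ξ,τ) = exp(2τ)u(ξ,τ).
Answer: y(ξ, τ) = -2exp(2τ)sin(ξ)cos(2τ) - 2exp(2τ)sin(2ξ)sin(4τ) + 2exp(2τ)sin(4ξ)cos(8τ)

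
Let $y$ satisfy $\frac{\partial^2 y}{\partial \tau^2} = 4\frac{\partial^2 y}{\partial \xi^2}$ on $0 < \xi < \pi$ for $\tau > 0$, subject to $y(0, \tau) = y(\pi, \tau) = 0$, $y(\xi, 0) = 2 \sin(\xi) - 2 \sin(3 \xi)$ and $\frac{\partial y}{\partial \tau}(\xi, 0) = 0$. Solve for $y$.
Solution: Separating variables: $y = \sum [A_n \cos(\omega_n \tau) + B_n \sin(\omega_n \tau)] \sin(n\xi)$, $\omega_n = 2n$. From ICs: $A_1=2, A_3=-2$.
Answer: $y(\xi, \tau) = 2 \sin(\xi) \cos(2 \tau) - 2 \sin(3 \xi) \cos(6 \tau)$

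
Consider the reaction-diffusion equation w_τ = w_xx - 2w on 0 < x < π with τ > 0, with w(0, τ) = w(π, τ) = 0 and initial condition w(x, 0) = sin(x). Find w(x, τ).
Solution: Substitute w = exp(-2τ)u.
Then w_τ = exp(-2τ)(u_τ - 2u), w_xx = exp(-2τ)u_xx; substituting and dividing by exp(-2τ), the lower-order terms cancel: u_τ = u_xx (standard heat equation).
Data for u: u(x,0) = w(x,0) = sin(x). The boundary conditions carry over: u(0,τ) = u(π,τ) = 0.
Separating variables: u = Σ c_n exp(-n²τ) sin(nx). From u(x,0) = sin(x): c_1=1.
So u(x,τ) = exp(-τ)sin(x), and w(x,τ) = exp(-2τ)u(x,τ).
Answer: w(x, τ) = exp(-3τ)sin(x)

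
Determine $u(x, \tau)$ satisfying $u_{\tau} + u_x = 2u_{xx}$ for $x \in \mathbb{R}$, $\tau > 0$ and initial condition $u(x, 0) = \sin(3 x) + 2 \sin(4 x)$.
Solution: Moving frame: $\eta = x - \tau$, $\sigma = \tau$, $u = w(\eta,\sigma)$, so $u_{\tau} = w_{\sigma} - w_{\eta}$ and $u_{xx} = w_{\eta\eta}$.
Hence $u_{\tau} + u_x = w_{\sigma}$ and the PDE becomes the heat equation $w_{\sigma} = 2w_{\eta\eta}$ on $\eta \in \mathbb{R}$.
Initial data: $w(\eta,0) = u(\eta,0) = \sin(3 \eta) + 2 \sin(4 \eta)$. Each mode $\sin(n\eta)$ decays as $e^{-2n^2\sigma}$ on $\mathbb{R}$, so $w(\eta,\sigma) = \sum c_n e^{-2n^2\sigma} \sin(n\eta)$ with $c_3=1, c_4=2$: $w(\eta,\sigma) = e^{-18 \sigma} \sin(3 \eta) + 2 e^{-32 \sigma} \sin(4 \eta)$.
Substituting back: $u(x,\tau) = w(x - \tau, \tau)$.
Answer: $u(x, \tau) = - e^{-18 \tau} \sin(3 \tau - 3 x) - 2 e^{-32 \tau} \sin(4 \tau - 4 x)$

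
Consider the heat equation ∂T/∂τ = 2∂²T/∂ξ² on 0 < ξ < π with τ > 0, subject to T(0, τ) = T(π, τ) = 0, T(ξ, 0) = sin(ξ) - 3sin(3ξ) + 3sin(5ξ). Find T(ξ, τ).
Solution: Using separation of variables T = X(ξ)G(τ):
Eigenfunctions: sin(nξ), n = 1, 2, 3, ...
General solution: T(ξ, τ) = Σ c_n sin(nξ) exp(-2n² τ)
Matching T(ξ,0) = sin(ξ) - 3sin(3ξ) + 3sin(5ξ) term by term: c_1=1, c_3=-3, c_5=3.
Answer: T(ξ, τ) = exp(-2τ)sin(ξ) - 3exp(-18τ)sin(3ξ) + 3exp(-50τ)sin(5ξ)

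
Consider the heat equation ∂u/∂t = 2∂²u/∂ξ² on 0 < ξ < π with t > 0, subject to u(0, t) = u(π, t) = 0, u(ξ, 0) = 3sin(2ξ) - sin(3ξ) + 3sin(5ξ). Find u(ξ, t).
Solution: Using separation of variables u = X(ξ)T(t):
Eigenfunctions: sin(nξ), n = 1, 2, 3, ...
General solution: u(ξ, t) = Σ c_n sin(nξ) exp(-2n² t)
Matching u(ξ,0) = 3sin(2ξ) - sin(3ξ) + 3sin(5ξ) term by term: c_2=3, c_3=-1, c_5=3.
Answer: u(ξ, t) = 3exp(-8t)sin(2ξ) - exp(-18t)sin(3ξ) + 3exp(-50t)sin(5ξ)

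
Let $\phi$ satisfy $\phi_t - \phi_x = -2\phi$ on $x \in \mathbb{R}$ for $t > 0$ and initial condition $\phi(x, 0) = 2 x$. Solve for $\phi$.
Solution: Substitute $\phi = e^{-2t}u$, i.e. $u = e^{2t}\phi$.
By the product rule, $\phi_t = e^{-2t}(u_t - 2u)$, $\phi_x = e^{-2t}u_x$.
Substituting into the PDE and dividing by $e^{-2t}$: $u_t - 2u - u_x = -2u$.
The lower-order terms cancel, leaving the standard advection equation $u_t - u_x = 0$.
Initial data for $u$: $u(x,0) = \phi(x,0) = 2 x$.
Solve for $u$:
  By method of characteristics (waves move left with speed 1):
  Along characteristics $x + t =$ const, $u$ is constant, so $u(x,t) = f(x + t)$ with $f = u( \cdot , 0)$.
Hence $u(x,t) = 2 t + 2 x$.
Transform back: $\phi(x,t) = e^{-2t}u(x,t)$.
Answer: $\phi(x, t) = 2 t e^{-2 t} + 2 x e^{-2 t}$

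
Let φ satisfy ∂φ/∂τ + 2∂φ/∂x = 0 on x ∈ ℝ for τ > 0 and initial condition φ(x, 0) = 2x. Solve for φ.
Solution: By characteristics (dx/dτ = 2), φ(x,τ) = f(x - 2τ) with f = φ(·, 0).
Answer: φ(x, τ) = 2x - 4τ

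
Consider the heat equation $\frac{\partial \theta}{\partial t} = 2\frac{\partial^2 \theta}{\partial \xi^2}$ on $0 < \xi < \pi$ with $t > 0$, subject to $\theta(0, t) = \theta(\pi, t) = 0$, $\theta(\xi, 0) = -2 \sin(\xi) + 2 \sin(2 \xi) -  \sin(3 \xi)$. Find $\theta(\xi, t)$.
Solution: Separating variables: $\theta = \sum c_n e^{-2n^2t} \sin(n\xi)$. From $\theta(\xi,0) = -2 \sin(\xi) + 2 \sin(2 \xi) - \sin(3 \xi)$: $c_1=-2, c_2=2, c_3=-1$.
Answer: $\theta(\xi, t) = -2 e^{-2 t} \sin(\xi) + 2 e^{-8 t} \sin(2 \xi) -  e^{-18 t} \sin(3 \xi)$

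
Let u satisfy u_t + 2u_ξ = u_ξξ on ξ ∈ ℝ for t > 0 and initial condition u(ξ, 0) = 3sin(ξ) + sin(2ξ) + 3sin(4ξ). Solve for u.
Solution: Change to a moving frame: let η = ξ - 2t, σ = t and write u(ξ,t) = w(η,σ).
By the chain rule u_t = w_σ - 2w_η, u_ξ = w_η, u_ξξ = w_ηη.
Then u_t + 2u_ξ = w_σ: the advection term cancels and the PDE becomes the heat equation w_σ = w_ηη on η ∈ ℝ.
Initial data: w(η,0) = u(η,0) = 3sin(η) + sin(2η) + 3sin(4η).
On η ∈ ℝ each mode satisfies (sin(nη))″ = -n² sin(nη), so exp(-n²σ) sin(nη) solves the heat equation; by superposition w(η,σ) = Σ c_n exp(-n²σ) sin(nη).
Reading off the coefficients: c_1=3, c_2=1, c_4=3, so w(η,σ) = 3exp(-σ)sin(η) + exp(-4σ)sin(2η) + 3exp(-16σ)sin(4η).
Substituting back η = ξ - 2t, σ = t: u(ξ,t) = w(ξ - 2t, t).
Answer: u(ξ, t) = -3exp(-t)sin(2t - ξ) - exp(-4t)sin(4t - 2ξ) - 3exp(-16t)sin(8t - 4ξ)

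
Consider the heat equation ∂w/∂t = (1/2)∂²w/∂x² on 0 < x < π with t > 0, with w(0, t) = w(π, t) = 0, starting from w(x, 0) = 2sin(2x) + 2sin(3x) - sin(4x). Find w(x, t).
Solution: Separating variables: w = Σ c_n exp(-n²t/2) sin(nx). From w(x,0) = 2sin(2x) + 2sin(3x) - sin(4x): c_2=2, c_3=2, c_4=-1.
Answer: w(x, t) = 2exp(-2t)sin(2x) - exp(-8t)sin(4x) + 2exp(-9t/2)sin(3x)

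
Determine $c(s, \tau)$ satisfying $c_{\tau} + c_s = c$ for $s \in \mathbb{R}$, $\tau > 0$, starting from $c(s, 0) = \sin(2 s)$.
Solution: Substitute $c = e^{\tau}u$.
Then $c_{\tau} = e^{\tau}(u_{\tau} + u)$, $c_s = e^{\tau}u_s$; substituting and dividing by $e^{\tau}$, the lower-order terms cancel: $u_{\tau} + u_s = 0$ (standard advection equation).
Data for $u$: $u(s,0) = c(s,0) = \sin(2 s)$.
By characteristics ($ds/d\tau = 1$), $u(s,\tau) = f(s - \tau)$ with $f = u( \cdot , 0)$.
So $u(s,\tau) = \sin(2 s - 2 \tau)$, and $c(s,\tau) = e^{\tau}u(s,\tau)$.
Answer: $c(s, \tau) = - e^{\tau} \sin(2 \tau - 2 s)$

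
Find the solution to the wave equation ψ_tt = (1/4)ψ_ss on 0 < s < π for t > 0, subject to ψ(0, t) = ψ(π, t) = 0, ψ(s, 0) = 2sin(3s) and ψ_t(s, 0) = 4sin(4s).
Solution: Using separation of variables ψ = X(s)T(t):
Eigenfunctions: sin(ns), n = 1, 2, 3, ...
General solution: ψ(s, t) = Σ [A_n cos(n t/2) + B_n sin(n t/2)] sin(ns)
From ψ(s,0) = 2sin(3s): A_3=2. From ψ_t(s,0) = 4sin(4s), using ψ_t(s,0) = Σ ω_n B_n sin(ns) with ω_n = n/2: B_4 = 4/2 = 2.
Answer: ψ(s, t) = 2sin(3s)cos(3t/2) + 2sin(4s)sin(2t)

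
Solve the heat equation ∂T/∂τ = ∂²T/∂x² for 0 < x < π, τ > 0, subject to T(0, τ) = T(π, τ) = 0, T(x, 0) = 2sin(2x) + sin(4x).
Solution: Separating variables: T = Σ c_n exp(-n²τ) sin(nx). From T(x,0) = 2sin(2x) + sin(4x): c_2=2, c_4=1.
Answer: T(x, τ) = 2exp(-4τ)sin(2x) + exp(-16τ)sin(4x)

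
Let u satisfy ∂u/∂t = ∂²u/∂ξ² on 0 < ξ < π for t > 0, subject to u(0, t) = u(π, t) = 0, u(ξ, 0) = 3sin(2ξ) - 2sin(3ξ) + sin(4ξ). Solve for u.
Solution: Separating variables: u = Σ c_n exp(-n²t) sin(nξ). From u(ξ,0) = 3sin(2ξ) - 2sin(3ξ) + sin(4ξ): c_2=3, c_3=-2, c_4=1.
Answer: u(ξ, t) = 3exp(-4t)sin(2ξ) - 2exp(-9t)sin(3ξ) + exp(-16t)sin(4ξ)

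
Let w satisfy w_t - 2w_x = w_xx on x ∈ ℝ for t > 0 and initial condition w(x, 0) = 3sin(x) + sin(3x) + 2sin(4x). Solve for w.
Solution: Moving frame: η = x + 2t, σ = t, w = u(η,σ), so w_t = u_σ + 2u_η and w_xx = u_ηη.
Hence w_t - 2w_x = u_σ and the PDE becomes the heat equation u_σ = u_ηη on η ∈ ℝ.
Initial data: u(η,0) = w(η,0) = 3sin(η) + sin(3η) + 2sin(4η). Each mode sin(nη) decays as exp(-n²σ) on ℝ, so u(η,σ) = Σ c_n exp(-n²σ) sin(nη) with c_1=3, c_3=1, c_4=2: u(η,σ) = 3exp(-σ)sin(η) + exp(-9σ)sin(3η) + 2exp(-16σ)sin(4η).
Substituting back: w(x,t) = u(x + 2t, t).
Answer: w(x, t) = 3exp(-t)sin(2t + x) + exp(-9t)sin(6t + 3x) + 2exp(-16t)sin(8t + 4x)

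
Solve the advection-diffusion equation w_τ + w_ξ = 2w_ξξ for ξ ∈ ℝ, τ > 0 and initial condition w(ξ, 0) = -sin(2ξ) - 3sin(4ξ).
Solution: Moving frame: η = ξ - τ, σ = τ, w = u(η,σ), so w_τ = u_σ - u_η and w_ξξ = u_ηη.
Hence w_τ + w_ξ = u_σ and the PDE becomes the heat equation u_σ = 2u_ηη on η ∈ ℝ.
Initial data: u(η,0) = w(η,0) = -sin(2η) - 3sin(4η). Each mode sin(nη) decays as exp(-2n²σ) on ℝ, so u(η,σ) = Σ c_n exp(-2n²σ) sin(nη) with c_2=-1, c_4=-3: u(η,σ) = -exp(-8σ)sin(2η) - 3exp(-32σ)sin(4η).
Substituting back: w(ξ,τ) = u(ξ - τ, τ).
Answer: w(ξ, τ) = -exp(-8τ)sin(2ξ - 2τ) - 3exp(-32τ)sin(4ξ - 4τ)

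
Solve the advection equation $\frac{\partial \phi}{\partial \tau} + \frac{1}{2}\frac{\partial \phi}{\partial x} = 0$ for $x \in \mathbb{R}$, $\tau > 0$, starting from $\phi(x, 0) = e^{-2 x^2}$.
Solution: By method of characteristics (waves move right with speed 1/2):
Along characteristics $x - \frac{1}{2}\tau =$ const, $\phi$ is constant, so $\phi(x,\tau) = f(x - \frac{1}{2}\tau)$ with $f = \phi( \cdot , 0)$.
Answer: $\phi(x, \tau) = e^{-2 (-\tau/2 + x)^2}$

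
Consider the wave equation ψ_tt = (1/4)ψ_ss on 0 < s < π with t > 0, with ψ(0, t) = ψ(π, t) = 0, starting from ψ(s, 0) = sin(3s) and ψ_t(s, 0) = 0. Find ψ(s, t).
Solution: Separating variables: ψ = Σ [A_n cos(ω_n t) + B_n sin(ω_n t)] sin(ns), ω_n = n/2. From ICs: A_3=1.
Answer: ψ(s, t) = sin(3s)cos(3t/2)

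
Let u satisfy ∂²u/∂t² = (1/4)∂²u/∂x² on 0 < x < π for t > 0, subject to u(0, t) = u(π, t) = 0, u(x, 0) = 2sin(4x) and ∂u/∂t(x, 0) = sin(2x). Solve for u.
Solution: Separating variables: u = Σ [A_n cos(ω_n t) + B_n sin(ω_n t)] sin(nx), ω_n = n/2. From ICs (B_n = velocity coefficient / ω_n): A_4=2, B_2=1.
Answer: u(x, t) = sin(t)sin(2x) + 2sin(4x)cos(2t)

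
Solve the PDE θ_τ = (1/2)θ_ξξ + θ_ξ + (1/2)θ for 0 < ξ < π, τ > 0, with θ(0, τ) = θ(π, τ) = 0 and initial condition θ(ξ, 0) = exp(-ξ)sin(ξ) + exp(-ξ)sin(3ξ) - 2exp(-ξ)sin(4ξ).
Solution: Substitute θ = exp(-ξ)u, i.e. u = exp(ξ)θ.
By the product rule, θ_ξ = exp(-ξ)(u_ξ - u), θ_ξξ = exp(-ξ)(u_ξξ - 2u_ξ + u), θ_τ = exp(-ξ)u_τ.
Substituting into the PDE and dividing by exp(-ξ): u_τ = (1/2)(u_ξξ - 2u_ξ + u) + (u_ξ - u) + (1/2)u.
The lower-order terms cancel, leaving the standard heat equation u_τ = (1/2)u_ξξ.
Initial data for u: u(ξ,0) = exp(ξ)θ(ξ,0) = sin(ξ) + sin(3ξ) - 2sin(4ξ). The boundary conditions carry over: u(0,τ) = u(π,τ) = 0.
Solve for u:
  Using separation of variables u = X(ξ)G(τ):
  Eigenfunctions: sin(nξ), n = 1, 2, 3, ...
  General solution: u(ξ, τ) = Σ c_n sin(nξ) exp(-n² τ/2)
  Matching u(ξ,0) = sin(ξ) + sin(3ξ) - 2sin(4ξ) term by term: c_1=1, c_3=1, c_4=-2.
Hence u(ξ,τ) = -2exp(-8τ)sin(4ξ) + exp(-τ/2)sin(ξ) + exp(-9τ/2)sin(3ξ).
Transform back: θ(ξ,τ) = exp(-ξ)u(ξ,τ).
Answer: θ(ξ, τ) = -2exp(-ξ)exp(-8τ)sin(4ξ) + exp(-ξ)exp(-τ/2)sin(ξ) + exp(-ξ)exp(-9τ/2)sin(3ξ)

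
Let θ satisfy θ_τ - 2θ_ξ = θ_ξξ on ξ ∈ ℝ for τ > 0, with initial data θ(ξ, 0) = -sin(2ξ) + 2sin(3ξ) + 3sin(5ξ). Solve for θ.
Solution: Change to a moving frame: let η = ξ + 2τ, σ = τ and write θ(ξ,τ) = u(η,σ).
By the chain rule θ_τ = u_σ + 2u_η, θ_ξ = u_η, θ_ξξ = u_ηη.
Then θ_τ - 2θ_ξ = u_σ: the advection term cancels and the PDE becomes the heat equation u_σ = u_ηη on η ∈ ℝ.
Initial data: u(η,0) = θ(η,0) = -sin(2η) + 2sin(3η) + 3sin(5η).
On η ∈ ℝ each mode satisfies (sin(nη))″ = -n² sin(nη), so exp(-n²σ) sin(nη) solves the heat equation; by superposition u(η,σ) = Σ c_n exp(-n²σ) sin(nη).
Reading off the coefficients: c_2=-1, c_3=2, c_5=3, so u(η,σ) = -exp(-4σ)sin(2η) + 2exp(-9σ)sin(3η) + 3exp(-25σ)sin(5η).
Substituting back η = ξ + 2τ, σ = τ: θ(ξ,τ) = u(ξ + 2τ, τ).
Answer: θ(ξ, τ) = -exp(-4τ)sin(2ξ + 4τ) + 2exp(-9τ)sin(3ξ + 6τ) + 3exp(-25τ)sin(5ξ + 10τ)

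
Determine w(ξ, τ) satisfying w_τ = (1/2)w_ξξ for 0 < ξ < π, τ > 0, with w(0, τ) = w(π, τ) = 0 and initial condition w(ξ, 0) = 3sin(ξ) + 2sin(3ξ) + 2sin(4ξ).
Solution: Separating variables: w = Σ c_n exp(-n²τ/2) sin(nξ). From w(ξ,0) = 3sin(ξ) + 2sin(3ξ) + 2sin(4ξ): c_1=3, c_3=2, c_4=2.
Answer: w(ξ, τ) = 2exp(-8τ)sin(4ξ) + 3exp(-τ/2)sin(ξ) + 2exp(-9τ/2)sin(3ξ)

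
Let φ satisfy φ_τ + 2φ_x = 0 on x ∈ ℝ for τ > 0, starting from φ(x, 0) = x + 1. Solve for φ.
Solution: By characteristics (dx/dτ = 2), φ(x,τ) = f(x - 2τ) with f = φ(·, 0).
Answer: φ(x, τ) = x - 2τ + 1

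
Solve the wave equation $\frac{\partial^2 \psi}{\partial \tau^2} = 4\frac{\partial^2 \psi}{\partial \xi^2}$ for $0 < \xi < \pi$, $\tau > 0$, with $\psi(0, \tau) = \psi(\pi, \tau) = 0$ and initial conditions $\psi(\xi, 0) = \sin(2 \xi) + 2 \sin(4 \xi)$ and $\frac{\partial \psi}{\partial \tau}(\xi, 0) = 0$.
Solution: Separating variables: $\psi = \sum [A_n \cos(\omega_n \tau) + B_n \sin(\omega_n \tau)] \sin(n\xi)$, $\omega_n = 2n$. From ICs: $A_2=1, A_4=2$.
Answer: $\psi(\xi, \tau) = \sin(2 \xi) \cos(4 \tau) + 2 \sin(4 \xi) \cos(8 \tau)$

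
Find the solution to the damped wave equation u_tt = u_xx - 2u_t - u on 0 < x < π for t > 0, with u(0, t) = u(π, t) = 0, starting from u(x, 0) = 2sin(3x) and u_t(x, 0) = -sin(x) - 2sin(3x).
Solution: Substitute u = exp(-t)w, i.e. w = exp(t)u.
By the product rule, u_t = exp(-t)(w_t - w), u_tt = exp(-t)(w_tt - 2w_t + w), u_xx = exp(-t)w_xx.
Substituting into the PDE and dividing by exp(-t): w_tt - 2w_t + w = w_xx - 2(w_t - w) - w.
The lower-order terms cancel, leaving the standard wave equation w_tt = w_xx.
Initial data for w: w(x,0) = u(x,0) = 2sin(3x); w_t(x,0) = u_t(x,0) + u(x,0) = -sin(x). The boundary conditions carry over: w(0,t) = w(π,t) = 0.
Solve for w:
  Using separation of variables w = X(x)T(t):
  Eigenfunctions: sin(nx), n = 1, 2, 3, ...
  General solution: w(x, t) = Σ [A_n cos(n t) + B_n sin(n t)] sin(nx)
  From w(x,0) = 2sin(3x): A_3=2. From w_t(x,0) = -sin(x), using w_t(x,0) = Σ ω_n B_n sin(nx) with ω_n = n: B_1 = (-1)/1 = -1.
Hence w(x,t) = -sin(t)sin(x) + 2sin(3x)cos(3t).
Transform back: u(x,t) = exp(-t)w(x,t).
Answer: u(x, t) = -exp(-t)sin(t)sin(x) + 2exp(-t)sin(3x)cos(3t)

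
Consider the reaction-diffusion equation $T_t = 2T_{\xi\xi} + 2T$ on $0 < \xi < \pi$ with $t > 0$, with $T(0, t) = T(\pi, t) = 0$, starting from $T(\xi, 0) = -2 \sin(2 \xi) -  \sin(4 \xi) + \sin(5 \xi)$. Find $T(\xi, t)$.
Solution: Substitute $T = e^{2t}u$.
Then $T_t = e^{2t}(u_t + 2u)$, $T_{\xi\xi} = e^{2t}u_{\xi\xi}$; substituting and dividing by $e^{2t}$, the lower-order terms cancel: $u_t = 2u_{\xi\xi}$ (standard heat equation).
Data for $u$: $u(\xi,0) = T(\xi,0) = -2 \sin(2 \xi) - \sin(4 \xi) + \sin(5 \xi)$. The boundary conditions carry over: $u(0,t) = u(\pi,t) = 0$.
Separating variables: $u = \sum c_n e^{-2n^2t} \sin(n\xi)$. From $u(\xi,0) = -2 \sin(2 \xi) - \sin(4 \xi) + \sin(5 \xi)$: $c_2=-2, c_4=-1, c_5=1$.
So $u(\xi,t) = -2 e^{-8 t} \sin(2 \xi) - e^{-32 t} \sin(4 \xi) + e^{-50 t} \sin(5 \xi)$, and $T(\xi,t) = e^{2t}u(\xi,t)$.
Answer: $T(\xi, t) = -2 e^{-6 t} \sin(2 \xi) -  e^{-30 t} \sin(4 \xi) + e^{-48 t} \sin(5 \xi)$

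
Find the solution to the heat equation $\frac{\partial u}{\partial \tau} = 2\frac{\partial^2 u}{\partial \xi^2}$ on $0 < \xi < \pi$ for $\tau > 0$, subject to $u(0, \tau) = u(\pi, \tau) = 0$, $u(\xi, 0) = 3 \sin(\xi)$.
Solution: Using separation of variables $u = X(\xi)T(\tau)$:
Eigenfunctions: $\sin(n\xi)$, $n = 1, 2, 3, \ldots$
General solution: $u(\xi, \tau) = \sum c_n \sin(n\xi) e^{-2n^2 \tau}$
Matching $u(\xi,0) = 3 \sin(\xi)$ term by term: $c_1=3$.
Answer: $u(\xi, \tau) = 3 e^{-2 \tau} \sin(\xi)$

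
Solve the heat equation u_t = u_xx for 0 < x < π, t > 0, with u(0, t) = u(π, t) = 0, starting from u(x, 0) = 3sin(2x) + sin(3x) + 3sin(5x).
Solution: Using separation of variables u = X(x)T(t):
Eigenfunctions: sin(nx), n = 1, 2, 3, ...
General solution: u(x, t) = Σ c_n sin(nx) exp(-n² t)
Matching u(x,0) = 3sin(2x) + sin(3x) + 3sin(5x) term by term: c_2=3, c_3=1, c_5=3.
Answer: u(x, t) = 3exp(-4t)sin(2x) + exp(-9t)sin(3x) + 3exp(-25t)sin(5x)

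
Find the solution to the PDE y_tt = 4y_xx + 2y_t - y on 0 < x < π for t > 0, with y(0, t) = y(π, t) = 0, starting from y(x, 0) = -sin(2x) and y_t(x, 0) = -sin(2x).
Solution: Substitute y = exp(t)u.
Then y_t = exp(t)(u_t + u), y_tt = exp(t)(u_tt + 2u_t + u), y_xx = exp(t)u_xx; substituting and dividing by exp(t), the lower-order terms cancel: u_tt = 4u_xx (standard wave equation).
Data for u: u(x,0) = y(x,0) = -sin(2x); u_t(x,0) = y_t(x,0) - y(x,0) = 0. The boundary conditions carry over: u(0,t) = u(π,t) = 0.
Separating variables: u = Σ [A_n cos(ω_n t) + B_n sin(ω_n t)] sin(nx), ω_n = 2n. From ICs: A_2=-1.
So u(x,t) = -sin(2x)cos(4t), and y(x,t) = exp(t)u(x,t).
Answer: y(x, t) = -exp(t)sin(2x)cos(4t)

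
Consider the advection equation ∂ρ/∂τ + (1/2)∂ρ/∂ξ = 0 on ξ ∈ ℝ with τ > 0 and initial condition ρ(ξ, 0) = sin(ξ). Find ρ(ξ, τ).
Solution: By method of characteristics (waves move right with speed 1/2):
Along characteristics ξ - (1/2)τ = const, ρ is constant, so ρ(ξ,τ) = f(ξ - (1/2)τ) with f = ρ(·, 0).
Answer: ρ(ξ, τ) = sin(ξ - τ/2)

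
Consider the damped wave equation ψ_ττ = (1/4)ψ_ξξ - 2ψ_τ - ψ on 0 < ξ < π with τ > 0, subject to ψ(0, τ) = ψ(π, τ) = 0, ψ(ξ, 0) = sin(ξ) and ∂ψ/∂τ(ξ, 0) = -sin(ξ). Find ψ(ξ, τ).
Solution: Substitute ψ = exp(-τ)u.
Then ψ_τ = exp(-τ)(u_τ - u), ψ_ττ = exp(-τ)(u_ττ - 2u_τ + u), ψ_ξξ = exp(-τ)u_ξξ; substituting and dividing by exp(-τ), the lower-order terms cancel: u_ττ = (1/4)u_ξξ (standard wave equation).
Data for u: u(ξ,0) = ψ(ξ,0) = sin(ξ); u_τ(ξ,0) = ψ_τ(ξ,0) + ψ(ξ,0) = 0. The boundary conditions carry over: u(0,τ) = u(π,τ) = 0.
Separating variables: u = Σ [A_n cos(ω_n τ) + B_n sin(ω_n τ)] sin(nξ), ω_n = n/2. From ICs: A_1=1.
So u(ξ,τ) = sin(ξ)cos(τ/2), and ψ(ξ,τ) = exp(-τ)u(ξ,τ).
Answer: ψ(ξ, τ) = exp(-τ)sin(ξ)cos(τ/2)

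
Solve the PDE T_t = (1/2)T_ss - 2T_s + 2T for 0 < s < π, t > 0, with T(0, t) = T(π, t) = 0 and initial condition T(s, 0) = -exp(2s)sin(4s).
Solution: Substitute T = exp(2s)u, i.e. u = exp(-2s)T.
By the product rule, T_s = exp(2s)(u_s + 2u), T_ss = exp(2s)(u_ss + 4u_s + 4u), T_t = exp(2s)u_t.
Substituting into the PDE and dividing by exp(2s): u_t = (1/2)(u_ss + 4u_s + 4u) - 2(u_s + 2u) + 2u.
The lower-order terms cancel, leaving the standard heat equation u_t = (1/2)u_ss.
Initial data for u: u(s,0) = exp(-2s)T(s,0) = -sin(4s). The boundary conditions carry over: u(0,t) = u(π,t) = 0.
Solve for u:
  Using separation of variables u = X(s)G(t):
  Eigenfunctions: sin(ns), n = 1, 2, 3, ...
  General solution: u(s, t) = Σ c_n sin(ns) exp(-n² t/2)
  Matching u(s,0) = -sin(4s) term by term: c_4=-1.
Hence u(s,t) = -exp(-8t)sin(4s).
Transform back: T(s,t) = exp(2s)u(s,t).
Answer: T(s, t) = -exp(2s)exp(-8t)sin(4s)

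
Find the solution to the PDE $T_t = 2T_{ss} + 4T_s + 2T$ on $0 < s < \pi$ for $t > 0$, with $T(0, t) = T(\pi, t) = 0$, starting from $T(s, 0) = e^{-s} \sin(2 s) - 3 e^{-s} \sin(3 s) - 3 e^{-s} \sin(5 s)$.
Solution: Substitute $T = e^{-s}u$.
Then $T_s = e^{-s}(u_s - u)$, $T_{ss} = e^{-s}(u_{ss} - 2u_s + u)$, $T_t = e^{-s}u_t$; substituting and dividing by $e^{-s}$, the lower-order terms cancel: $u_t = 2u_{ss}$ (standard heat equation).
Data for $u$: $u(s,0) = e^{s}T(s,0) = \sin(2 s) - 3 \sin(3 s) - 3 \sin(5 s)$. The boundary conditions carry over: $u(0,t) = u(\pi,t) = 0$.
Separating variables: $u = \sum c_n e^{-2n^2t} \sin(ns)$. From $u(s,0) = \sin(2 s) - 3 \sin(3 s) - 3 \sin(5 s)$: $c_2=1, c_3=-3, c_5=-3$.
So $u(s,t) = e^{-8 t} \sin(2 s) - 3 e^{-18 t} \sin(3 s) - 3 e^{-50 t} \sin(5 s)$, and $T(s,t) = e^{-s}u(s,t)$.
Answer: $T(s, t) = e^{-s} e^{-8 t} \sin(2 s) - 3 e^{-s} e^{-18 t} \sin(3 s) - 3 e^{-s} e^{-50 t} \sin(5 s)$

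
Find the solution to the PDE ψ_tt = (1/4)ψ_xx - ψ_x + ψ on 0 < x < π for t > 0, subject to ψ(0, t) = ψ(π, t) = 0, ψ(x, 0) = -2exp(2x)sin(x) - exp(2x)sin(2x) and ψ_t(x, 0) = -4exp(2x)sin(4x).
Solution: Substitute ψ = exp(2x)u, i.e. u = exp(-2x)ψ.
By the product rule, ψ_x = exp(2x)(u_x + 2u), ψ_xx = exp(2x)(u_xx + 4u_x + 4u), ψ_tt = exp(2x)u_tt.
Substituting into the PDE and dividing by exp(2x): u_tt = (1/4)(u_xx + 4u_x + 4u) - (u_x + 2u) + u.
The lower-order terms cancel, leaving the standard wave equation u_tt = (1/4)u_xx.
Initial data for u: u(x,0) = exp(-2x)ψ(x,0) = -2sin(x) - sin(2x); u_t(x,0) = exp(-2x)ψ_t(x,0) = -4sin(4x). The boundary conditions carry over: u(0,t) = u(π,t) = 0.
Solve for u:
  Using separation of variables u = X(x)T(t):
  Eigenfunctions: sin(nx), n = 1, 2, 3, ...
  General solution: u(x, t) = Σ [A_n cos(n t/2) + B_n sin(n t/2)] sin(nx)
  From u(x,0) = -2sin(x) - sin(2x): A_1=-2, A_2=-1. From u_t(x,0) = -4sin(4x), using u_t(x,0) = Σ ω_n B_n sin(nx) with ω_n = n/2: B_4 = (-4)/2 = -2.
Hence u(x,t) = -2sin(2t)sin(4x) - 2sin(x)cos(t/2) - sin(2x)cos(t).
Transform back: ψ(x,t) = exp(2x)u(x,t).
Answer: ψ(x, t) = -2exp(2x)sin(2t)sin(4x) - 2exp(2x)sin(x)cos(t/2) - exp(2x)sin(2x)cos(t)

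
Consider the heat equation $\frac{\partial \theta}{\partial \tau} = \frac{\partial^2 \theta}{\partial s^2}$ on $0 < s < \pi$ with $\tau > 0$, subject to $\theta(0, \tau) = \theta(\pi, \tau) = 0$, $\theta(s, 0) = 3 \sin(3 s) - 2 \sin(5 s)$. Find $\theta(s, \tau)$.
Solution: Separating variables: $\theta = \sum c_n e^{-n^2\tau} \sin(ns)$. From $\theta(s,0) = 3 \sin(3 s) - 2 \sin(5 s)$: $c_3=3, c_5=-2$.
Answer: $\theta(s, \tau) = 3 e^{-9 \tau} \sin(3 s) - 2 e^{-25 \tau} \sin(5 s)$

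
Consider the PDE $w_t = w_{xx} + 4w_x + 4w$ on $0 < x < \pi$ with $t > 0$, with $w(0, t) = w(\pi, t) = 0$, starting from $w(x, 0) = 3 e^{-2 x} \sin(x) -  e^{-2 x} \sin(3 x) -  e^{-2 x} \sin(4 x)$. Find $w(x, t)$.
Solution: Substitute $w = e^{-2x}u$, i.e. $u = e^{2x}w$.
By the product rule, $w_x = e^{-2x}(u_x - 2u)$, $w_{xx} = e^{-2x}(u_{xx} - 4u_x + 4u)$, $w_t = e^{-2x}u_t$.
Substituting into the PDE and dividing by $e^{-2x}$: $u_t = (u_{xx} - 4u_x + 4u) + 4(u_x - 2u) + 4u$.
The lower-order terms cancel, leaving the standard heat equation $u_t = u_{xx}$.
Initial data for $u$: $u(x,0) = e^{2x}w(x,0) = 3 \sin(x) - \sin(3 x) - \sin(4 x)$. The boundary conditions carry over: $u(0,t) = u(\pi,t) = 0$.
Solve for $u$:
  Using separation of variables $u = X(x)T(t)$:
  Eigenfunctions: $\sin(nx)$, $n = 1, 2, 3, \ldots$
  General solution: $u(x, t) = \sum c_n \sin(nx) e^{-n^2 t}$
  Matching $u(x,0) = 3 \sin(x) - \sin(3 x) - \sin(4 x)$ term by term: $c_1=3, c_3=-1, c_4=-1$.
Hence $u(x,t) = 3 e^{-t} \sin(x) - e^{-9 t} \sin(3 x) - e^{-16 t} \sin(4 x)$.
Transform back: $w(x,t) = e^{-2x}u(x,t)$.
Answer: $w(x, t) = 3 e^{-t} e^{-2 x} \sin(x) -  e^{-9 t} e^{-2 x} \sin(3 x) -  e^{-16 t} e^{-2 x} \sin(4 x)$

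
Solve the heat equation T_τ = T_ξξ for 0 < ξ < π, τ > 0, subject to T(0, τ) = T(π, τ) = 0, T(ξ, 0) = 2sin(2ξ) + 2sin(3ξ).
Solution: Using separation of variables T = X(ξ)G(τ):
Eigenfunctions: sin(nξ), n = 1, 2, 3, ...
General solution: T(ξ, τ) = Σ c_n sin(nξ) exp(-n² τ)
Matching T(ξ,0) = 2sin(2ξ) + 2sin(3ξ) term by term: c_2=2, c_3=2.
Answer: T(ξ, τ) = 2exp(-4τ)sin(2ξ) + 2exp(-9τ)sin(3ξ)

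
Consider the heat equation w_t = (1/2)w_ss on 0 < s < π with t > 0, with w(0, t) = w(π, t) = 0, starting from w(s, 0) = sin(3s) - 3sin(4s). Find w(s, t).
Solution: Separating variables: w = Σ c_n exp(-n²t/2) sin(ns). From w(s,0) = sin(3s) - 3sin(4s): c_3=1, c_4=-3.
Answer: w(s, t) = -3exp(-8t)sin(4s) + exp(-9t/2)sin(3s)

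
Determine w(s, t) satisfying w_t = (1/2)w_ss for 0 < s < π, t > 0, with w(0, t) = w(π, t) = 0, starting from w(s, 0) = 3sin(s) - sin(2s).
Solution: Using separation of variables w = X(s)T(t):
Eigenfunctions: sin(ns), n = 1, 2, 3, ...
General solution: w(s, t) = Σ c_n sin(ns) exp(-n² t/2)
Matching w(s,0) = 3sin(s) - sin(2s) term by term: c_1=3, c_2=-1.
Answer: w(s, t) = -exp(-2t)sin(2s) + 3exp(-t/2)sin(s)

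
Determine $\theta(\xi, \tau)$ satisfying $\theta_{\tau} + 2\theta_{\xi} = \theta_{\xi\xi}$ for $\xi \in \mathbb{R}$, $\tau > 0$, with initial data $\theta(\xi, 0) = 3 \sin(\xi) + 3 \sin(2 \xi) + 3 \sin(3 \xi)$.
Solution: Moving frame: $\eta = \xi - 2\tau$, $\sigma = \tau$, $\theta = u(\eta,\sigma)$, so $\theta_{\tau} = u_{\sigma} - 2u_{\eta}$ and $\theta_{\xi\xi} = u_{\eta\eta}$.
Hence $\theta_{\tau} + 2\theta_{\xi} = u_{\sigma}$ and the PDE becomes the heat equation $u_{\sigma} = u_{\eta\eta}$ on $\eta \in \mathbb{R}$.
Initial data: $u(\eta,0) = \theta(\eta,0) = 3 \sin(\eta) + 3 \sin(2 \eta) + 3 \sin(3 \eta)$. Each mode $\sin(n\eta)$ decays as $e^{-n^2\sigma}$ on $\mathbb{R}$, so $u(\eta,\sigma) = \sum c_n e^{-n^2\sigma} \sin(n\eta)$ with $c_1=3, c_2=3, c_3=3$: $u(\eta,\sigma) = 3 e^{-\sigma} \sin(\eta) + 3 e^{-4 \sigma} \sin(2 \eta) + 3 e^{-9 \sigma} \sin(3 \eta)$.
Substituting back: $\theta(\xi,\tau) = u(\xi - 2\tau, \tau)$.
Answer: $\theta(\xi, \tau) = -3 e^{-\tau} \sin(2 \tau - \xi) - 3 e^{-4 \tau} \sin(4 \tau - 2 \xi) - 3 e^{-9 \tau} \sin(6 \tau - 3 \xi)$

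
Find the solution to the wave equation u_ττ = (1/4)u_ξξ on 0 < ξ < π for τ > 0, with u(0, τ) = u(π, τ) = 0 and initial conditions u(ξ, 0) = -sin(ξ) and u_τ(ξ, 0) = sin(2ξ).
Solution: Separating variables: u = Σ [A_n cos(ω_n τ) + B_n sin(ω_n τ)] sin(nξ), ω_n = n/2. From ICs (B_n = velocity coefficient / ω_n): A_1=-1, B_2=1.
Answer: u(ξ, τ) = -sin(ξ)cos(τ/2) + sin(2ξ)sin(τ)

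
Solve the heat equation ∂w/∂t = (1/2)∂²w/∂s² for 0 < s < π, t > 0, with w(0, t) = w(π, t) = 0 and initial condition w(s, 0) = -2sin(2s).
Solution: Separating variables: w = Σ c_n exp(-n²t/2) sin(ns). From w(s,0) = -2sin(2s): c_2=-2.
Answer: w(s, t) = -2exp(-2t)sin(2s)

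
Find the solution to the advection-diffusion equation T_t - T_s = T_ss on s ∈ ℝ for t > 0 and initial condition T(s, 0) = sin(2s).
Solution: Moving frame: η = s + t, σ = t, T = u(η,σ), so T_t = u_σ + u_η and T_ss = u_ηη.
Hence T_t - T_s = u_σ and the PDE becomes the heat equation u_σ = u_ηη on η ∈ ℝ.
Initial data: u(η,0) = T(η,0) = sin(2η). Each mode sin(nη) decays as exp(-n²σ) on ℝ, so u(η,σ) = Σ c_n exp(-n²σ) sin(nη) with c_2=1: u(η,σ) = exp(-4σ)sin(2η).
Substituting back: T(s,t) = u(s + t, t).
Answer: T(s, t) = exp(-4t)sin(2s + 2t)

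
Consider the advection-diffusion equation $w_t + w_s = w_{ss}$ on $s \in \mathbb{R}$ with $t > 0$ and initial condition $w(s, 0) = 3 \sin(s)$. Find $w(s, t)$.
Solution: Change to a moving frame: let $\eta = s - t$, $\sigma = t$ and write $w(s,t) = u(\eta,\sigma)$.
By the chain rule $w_t = u_{\sigma} - u_{\eta}$, $w_s = u_{\eta}$, $w_{ss} = u_{\eta\eta}$.
Then $w_t + w_s = u_{\sigma}$: the advection term cancels and the PDE becomes the heat equation $u_{\sigma} = u_{\eta\eta}$ on $\eta \in \mathbb{R}$.
Initial data: $u(\eta,0) = w(\eta,0) = 3 \sin(\eta)$.
On $\eta \in \mathbb{R}$ each mode satisfies $(\sin(n\eta))'' = -n^2 \sin(n\eta)$, so $e^{-n^2\sigma} \sin(n\eta)$ solves the heat equation; by superposition $u(\eta,\sigma) = \sum c_n e^{-n^2\sigma} \sin(n\eta)$.
Reading off the coefficients: $c_1=3$, so $u(\eta,\sigma) = 3 e^{-\sigma} \sin(\eta)$.
Substituting back $\eta = s - t$, $\sigma = t$: $w(s,t) = u(s - t, t)$.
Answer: $w(s, t) = 3 e^{-t} \sin(s - t)$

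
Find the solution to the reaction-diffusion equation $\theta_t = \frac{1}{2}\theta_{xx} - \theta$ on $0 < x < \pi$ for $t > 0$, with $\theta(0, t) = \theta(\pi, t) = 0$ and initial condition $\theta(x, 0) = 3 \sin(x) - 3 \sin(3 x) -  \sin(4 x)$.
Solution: Substitute $\theta = e^{-t}u$, i.e. $u = e^{t}\theta$.
By the product rule, $\theta_t = e^{-t}(u_t - u)$, $\theta_{xx} = e^{-t}u_{xx}$.
Substituting into the PDE and dividing by $e^{-t}$: $u_t - u = \frac{1}{2}u_{xx} - u$.
The lower-order terms cancel, leaving the standard heat equation $u_t = \frac{1}{2}u_{xx}$.
Initial data for $u$: $u(x,0) = \theta(x,0) = 3 \sin(x) - 3 \sin(3 x) - \sin(4 x)$. The boundary conditions carry over: $u(0,t) = u(\pi,t) = 0$.
Solve for $u$:
  Using separation of variables $u = X(x)G(t)$:
  Eigenfunctions: $\sin(nx)$, $n = 1, 2, 3, \ldots$
  General solution: $u(x, t) = \sum c_n \sin(nx) e^{-n^2 t/2}$
  Matching $u(x,0) = 3 \sin(x) - 3 \sin(3 x) - \sin(4 x)$ term by term: $c_1=3, c_3=-3, c_4=-1$.
Hence $u(x,t) = - e^{-8 t} \sin(4 x) + 3 e^{-t/2} \sin(x) - 3 e^{-9 t/2} \sin(3 x)$.
Transform back: $\theta(x,t) = e^{-t}u(x,t)$.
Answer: $\theta(x, t) = - e^{-9 t} \sin(4 x) + 3 e^{-3 t/2} \sin(x) - 3 e^{-11 t/2} \sin(3 x)$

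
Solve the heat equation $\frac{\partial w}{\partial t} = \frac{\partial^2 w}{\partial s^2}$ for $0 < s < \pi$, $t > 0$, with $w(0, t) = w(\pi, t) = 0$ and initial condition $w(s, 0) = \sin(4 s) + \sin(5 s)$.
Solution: Separating variables: $w = \sum c_n e^{-n^2t} \sin(ns)$. From $w(s,0) = \sin(4 s) + \sin(5 s)$: $c_4=1, c_5=1$.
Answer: $w(s, t) = e^{-16 t} \sin(4 s) + e^{-25 t} \sin(5 s)$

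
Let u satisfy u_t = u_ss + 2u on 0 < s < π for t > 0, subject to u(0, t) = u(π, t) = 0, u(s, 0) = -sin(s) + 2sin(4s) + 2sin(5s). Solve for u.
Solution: Substitute u = exp(2t)w.
Then u_t = exp(2t)(w_t + 2w), u_ss = exp(2t)w_ss; substituting and dividing by exp(2t), the lower-order terms cancel: w_t = w_ss (standard heat equation).
Data for w: w(s,0) = u(s,0) = -sin(s) + 2sin(4s) + 2sin(5s). The boundary conditions carry over: w(0,t) = w(π,t) = 0.
Separating variables: w = Σ c_n exp(-n²t) sin(ns). From w(s,0) = -sin(s) + 2sin(4s) + 2sin(5s): c_1=-1, c_4=2, c_5=2.
So w(s,t) = -exp(-t)sin(s) + 2exp(-16t)sin(4s) + 2exp(-25t)sin(5s), and u(s,t) = exp(2t)w(s,t).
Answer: u(s, t) = -exp(t)sin(s) + 2exp(-14t)sin(4s) + 2exp(-23t)sin(5s)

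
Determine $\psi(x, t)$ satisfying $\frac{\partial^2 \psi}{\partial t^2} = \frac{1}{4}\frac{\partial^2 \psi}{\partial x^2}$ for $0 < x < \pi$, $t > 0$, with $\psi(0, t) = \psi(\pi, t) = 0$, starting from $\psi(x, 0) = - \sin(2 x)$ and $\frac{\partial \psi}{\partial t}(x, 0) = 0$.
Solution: Separating variables: $\psi = \sum [A_n \cos(\omega_n t) + B_n \sin(\omega_n t)] \sin(nx)$, $\omega_n = n/2$. From ICs: $A_2=-1$.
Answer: $\psi(x, t) = - \sin(2 x) \cos(t)$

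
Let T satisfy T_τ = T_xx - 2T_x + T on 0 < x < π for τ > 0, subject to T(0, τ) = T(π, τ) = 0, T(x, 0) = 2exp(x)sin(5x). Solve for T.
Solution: Substitute T = exp(x)u, i.e. u = exp(-x)T.
By the product rule, T_x = exp(x)(u_x + u), T_xx = exp(x)(u_xx + 2u_x + u), T_τ = exp(x)u_τ.
Substituting into the PDE and dividing by exp(x): u_τ = (u_xx + 2u_x + u) - 2(u_x + u) + u.
The lower-order terms cancel, leaving the standard heat equation u_τ = u_xx.
Initial data for u: u(x,0) = exp(-x)T(x,0) = 2sin(5x). The boundary conditions carry over: u(0,τ) = u(π,τ) = 0.
Solve for u:
  Using separation of variables u = X(x)G(τ):
  Eigenfunctions: sin(nx), n = 1, 2, 3, ...
  General solution: u(x, τ) = Σ c_n sin(nx) exp(-n² τ)
  Matching u(x,0) = 2sin(5x) term by term: c_5=2.
Hence u(x,τ) = 2exp(-25τ)sin(5x).
Transform back: T(x,τ) = exp(x)u(x,τ).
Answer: T(x, τ) = 2exp(x)exp(-25τ)sin(5x)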